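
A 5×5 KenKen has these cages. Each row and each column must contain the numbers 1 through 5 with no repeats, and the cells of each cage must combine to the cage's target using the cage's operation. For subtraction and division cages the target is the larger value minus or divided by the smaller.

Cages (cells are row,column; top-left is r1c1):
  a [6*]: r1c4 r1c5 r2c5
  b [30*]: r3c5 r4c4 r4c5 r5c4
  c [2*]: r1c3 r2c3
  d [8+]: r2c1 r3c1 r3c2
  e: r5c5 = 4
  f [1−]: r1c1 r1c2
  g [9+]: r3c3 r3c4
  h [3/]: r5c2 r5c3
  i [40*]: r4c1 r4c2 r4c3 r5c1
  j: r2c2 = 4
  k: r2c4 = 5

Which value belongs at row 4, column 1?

Cage j is given, which forces r2c2 = 4.
Cage k is given, leaving r2c4 = 5.
5 is placed in column 4; hence r3c4 = 4.
Cage e is a single given cell, so r5c5 = 4.
Row 3 now contains 4, which forces r3c3 = 5.
Cage d has sum 8, so r2c1 = 3.
The 3 cells of cage d must have sum 8; hence r3c1 = 2.
Cage d needs sum 8, which forces r3c2 = 3.
Row 3 now contains 3, leaving r3c5 = 1.
The 4 cells of cage b must have product 30; hence r4c5 = 5.
Column 2 now contains 3, leaving r5c2 = 1.
Row 5 already has 1, so r5c3 = 3.
Row 5 already has 3, leaving r5c4 = 2.
The 3 cells of cage a must have product 6, so r1c4 = 1.
Cage a needs product 6, which forces r1c5 = 3.
1 is placed in column 5, so r2c5 = 2.
1 is placed in column 2, so r4c2 = 2.
Cage b needs product 30, leaving r4c4 = 3.
Row 5 already has 1; hence r5c1 = 5.
Row 1 already has 1, leaving r1c1 = 4.
Column 2 already has 2, which forces r1c2 = 5.
Row 1 already has 1, leaving r1c3 = 2.
Row 2 now contains 2, so r2c3 = 1.
Column 1 already has 4, which forces r4c1 = 1.
Column 3 now contains 1, so r4c3 = 4.
The full grid is 4 5 2 1 3 / 3 4 1 5 2 / 2 3 5 4 1 / 1 2 4 3 5 / 5 1 3 2 4.

1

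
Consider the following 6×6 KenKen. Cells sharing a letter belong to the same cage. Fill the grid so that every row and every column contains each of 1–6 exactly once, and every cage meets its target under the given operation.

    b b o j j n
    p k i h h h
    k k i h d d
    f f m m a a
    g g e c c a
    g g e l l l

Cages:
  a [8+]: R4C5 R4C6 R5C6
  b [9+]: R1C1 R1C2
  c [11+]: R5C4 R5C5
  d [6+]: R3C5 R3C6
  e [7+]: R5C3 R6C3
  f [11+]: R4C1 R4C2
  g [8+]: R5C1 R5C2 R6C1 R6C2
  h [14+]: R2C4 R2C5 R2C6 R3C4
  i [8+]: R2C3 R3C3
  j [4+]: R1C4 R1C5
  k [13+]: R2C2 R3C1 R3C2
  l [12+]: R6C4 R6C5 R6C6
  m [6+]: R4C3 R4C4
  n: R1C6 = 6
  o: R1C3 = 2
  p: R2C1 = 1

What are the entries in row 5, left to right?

3 2 1 5 6 4

Cage o is a single given cell; hence R1C3 = 2.
Cage n is a single given cell, which forces R1C6 = 6.
Cage p is given, so R2C1 = 1.
Cage m's pair has sum 6, so R4C3 = 4.
Cage m's pair has sum 6, so R4C4 = 2.
Cage e needs two cells with sum 7, leaving R5C3 = 1.
The 3 cells of cage a must have sum 8, so R5C6 = 4.
Cage e needs two cells with sum 7; hence R6C3 = 6.
The 4 cells of cage g must have sum 8, leaving R5C1 = 3.
Row 5 already has 1, leaving R5C2 = 2.
The 4 cells of cage g must have sum 8, which forces R6C1 = 2.
Cage g has sum 8, leaving R6C2 = 1.
In row 3, 2 can only go at R3C6, so R3C6 = 2.
Cage d needs two cells with sum 6; hence R3C5 = 4.
The 3 cells of cage k must have sum 13; hence R3C2 = 3.
Row 3 already has 3, leaving R3C3 = 5.
Row 3 already has 5, which forces R3C4 = 1.
Cage l needs sum 12, which forces R6C4 = 4.
Column 4 now contains 1; hence R1C4 = 3.
The two cells of cage j must have sum 4; hence R1C5 = 1.
The 3 cells of cage k must have sum 13, so R2C2 = 4.
5 is placed in column 3; hence R2C3 = 3.
Column 4 already has 4, leaving R2C4 = 6.
Cage h needs sum 14, leaving R2C5 = 2.
Cage h has sum 14; hence R2C6 = 5.
Row 3 already has 5; hence R3C1 = 6.
Column 1 already has 6, which forces R4C1 = 5.
Row 4 already has 5, which forces R4C2 = 6.
Column 5 now contains 1, so R4C5 = 3.
Row 4 already has 3; hence R4C6 = 1.
6 is placed in column 4; hence R5C4 = 5.
5 is placed in row 5, leaving R5C5 = 6.
Column 5 now contains 3, which forces R6C5 = 5.
5 is placed in column 6, leaving R6C6 = 3.
Column 1 already has 5; hence R1C1 = 4.
4 is placed in column 2, so R1C2 = 5.
The full grid is 4 5 2 3 1 6 / 1 4 3 6 2 5 / 6 3 5 1 4 2 / 5 6 4 2 3 1 / 3 2 1 5 6 4 / 2 1 6 4 5 3.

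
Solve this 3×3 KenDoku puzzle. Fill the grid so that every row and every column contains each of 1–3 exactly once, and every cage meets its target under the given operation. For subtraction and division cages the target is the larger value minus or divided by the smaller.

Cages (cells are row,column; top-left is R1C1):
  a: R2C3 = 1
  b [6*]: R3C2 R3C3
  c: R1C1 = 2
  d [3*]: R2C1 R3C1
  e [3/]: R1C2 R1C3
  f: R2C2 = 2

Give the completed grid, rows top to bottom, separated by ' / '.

2 1 3 / 3 2 1 / 1 3 2

C is a freebie, which forces R1C1 = 2.
Cage f is a single given cell, leaving R2C2 = 2.
Cage a is a single given cell, so R2C3 = 1.
Column 2 now contains 2, which forces R3C2 = 3.
Row 3 now contains 3, so R3C3 = 2.
Column 2 now contains 3, leaving R1C2 = 1.
Column 3 now contains 1, so R1C3 = 3.
Row 2 now contains 1, leaving R2C1 = 3.
Row 3 now contains 3; hence R3C1 = 1.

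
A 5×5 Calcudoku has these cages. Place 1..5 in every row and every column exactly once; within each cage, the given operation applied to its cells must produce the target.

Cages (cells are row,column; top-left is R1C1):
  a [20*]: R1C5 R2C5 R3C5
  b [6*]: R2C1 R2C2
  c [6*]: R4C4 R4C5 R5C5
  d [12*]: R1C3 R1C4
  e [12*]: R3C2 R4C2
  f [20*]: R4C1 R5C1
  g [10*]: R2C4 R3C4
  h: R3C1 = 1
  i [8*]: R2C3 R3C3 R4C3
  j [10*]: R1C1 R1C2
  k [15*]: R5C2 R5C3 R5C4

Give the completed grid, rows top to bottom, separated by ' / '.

2 5 3 4 1 / 3 2 1 5 4 / 1 3 4 2 5 / 5 4 2 1 3 / 4 1 5 3 2

Cage h is a single given cell; hence R3C1 = 1.
The only place for 1 in row 1 is R1C5.
Cage c needs product 6; hence R4C4 = 1.
Cage i needs product 8, leaving R2C3 = 1.
Cage k needs product 15, leaving R5C2 = 1.
The only place for 4 in row 2 is R2C5.
Column 5 already has 4, leaving R3C5 = 5.
The two cells of cage g must have product 10, so R2C4 = 5.
Row 3 already has 5, which forces R3C4 = 2.
5 is placed in column 4, which forces R5C4 = 3.
Row 5 already has 3, leaving R5C5 = 2.
Cage d's pair has product 12, leaving R1C3 = 3.
Column 4 already has 3, which forces R1C4 = 4.
Row 3 already has 2, which forces R3C3 = 4.
Cage i has product 8, which forces R4C3 = 2.
Column 5 now contains 2, so R4C5 = 3.
Row 5 already has 3; hence R5C3 = 5.
Row 3 now contains 4, which forces R3C2 = 3.
Cage f's pair has product 20, so R4C1 = 5.
Row 4 already has 3, so R4C2 = 4.
5 is placed in row 5, so R5C1 = 4.
5 is placed in column 1, leaving R1C1 = 2.
Cage j's pair has product 10, which forces R1C2 = 5.
Cage b needs two cells with product 6, so R2C1 = 3.
3 is placed in column 2, leaving R2C2 = 2.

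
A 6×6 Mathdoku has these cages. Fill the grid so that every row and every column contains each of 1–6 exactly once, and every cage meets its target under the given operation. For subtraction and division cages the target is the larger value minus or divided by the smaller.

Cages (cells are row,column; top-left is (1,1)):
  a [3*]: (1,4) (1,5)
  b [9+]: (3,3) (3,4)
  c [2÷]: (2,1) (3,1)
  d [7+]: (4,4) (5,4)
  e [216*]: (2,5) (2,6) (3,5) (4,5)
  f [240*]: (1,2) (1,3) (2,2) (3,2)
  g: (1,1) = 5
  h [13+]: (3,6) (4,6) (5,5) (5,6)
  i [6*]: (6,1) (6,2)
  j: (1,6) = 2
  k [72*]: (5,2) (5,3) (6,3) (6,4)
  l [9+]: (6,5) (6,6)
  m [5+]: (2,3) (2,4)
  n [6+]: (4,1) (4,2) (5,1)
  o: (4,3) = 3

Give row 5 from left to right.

Cage g is given, so (1,1) = 5.
Cage j is given, leaving (1,6) = 2.
Cage o is given, leaving (4,3) = 3.
The only place for 5 in row 2 is (2,2).
Column 3 needs a 5, and only (3,3) is open for it.
The two cells of cage b must have sum 9, so (3,4) = 4.
Row 3 already has 4, which forces (3,2) = 2.
Column 2 now contains 2, which forces (4,2) = 1.
In row 2, 1 can only go at (2,4), so (2,4) = 1.
Column 4 now contains 1, which forces (1,4) = 3.
Cage a's pair has product 3, leaving (1,5) = 1.
The two cells of cage m must have sum 5; hence (2,3) = 4.
Cage f needs product 240, which forces (1,2) = 4.
Column 3 now contains 4; hence (1,3) = 6.
The 4 cells of cage k must have product 72, so (5,2) = 6.
Column 2 already has 6, leaving (6,2) = 3.
Cage k needs product 72, so (6,4) = 6.
The two cells of cage i must have product 6, which forces (6,1) = 2.
2 is placed in row 6, which forces (6,3) = 1.
Column 1 now contains 2, so (4,1) = 4.
Cage n has sum 6; hence (5,1) = 1.
Column 3 already has 1, which forces (5,3) = 2.
Row 5 now contains 2, so (5,4) = 5.
Cage e needs product 216, leaving (2,6) = 6.
Cage h needs sum 13, which forces (3,6) = 1.
Column 4 now contains 5; hence (4,4) = 2.
2 is placed in row 4, which forces (4,5) = 6.
The 4 cells of cage h must have sum 13, so (4,6) = 5.
5 is placed in column 6, leaving (6,6) = 4.
6 is placed in row 2, leaving (2,1) = 3.
Cage e needs product 216, which forces (2,5) = 2.
Cage c's pair has quotient 2, so (3,1) = 6.
Column 5 already has 6, so (3,5) = 3.
Cage h needs sum 13; hence (5,5) = 4.
Column 6 already has 4; hence (5,6) = 3.
4 is placed in row 6, leaving (6,5) = 5.
The full grid is 5 4 6 3 1 2 / 3 5 4 1 2 6 / 6 2 5 4 3 1 / 4 1 3 2 6 5 / 1 6 2 5 4 3 / 2 3 1 6 5 4.

1 6 2 5 4 3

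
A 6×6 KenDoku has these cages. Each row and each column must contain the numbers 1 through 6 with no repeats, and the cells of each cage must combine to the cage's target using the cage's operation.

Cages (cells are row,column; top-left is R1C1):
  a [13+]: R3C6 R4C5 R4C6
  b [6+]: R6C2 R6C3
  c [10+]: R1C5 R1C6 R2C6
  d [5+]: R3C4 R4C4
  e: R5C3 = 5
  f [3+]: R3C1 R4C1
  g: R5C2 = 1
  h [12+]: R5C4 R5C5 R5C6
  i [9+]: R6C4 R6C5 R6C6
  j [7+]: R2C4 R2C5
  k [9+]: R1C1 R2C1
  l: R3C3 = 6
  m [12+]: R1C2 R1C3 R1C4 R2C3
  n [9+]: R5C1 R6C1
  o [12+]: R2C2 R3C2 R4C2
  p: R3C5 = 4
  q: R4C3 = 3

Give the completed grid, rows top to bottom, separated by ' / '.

Cage l is given, which forces R3C3 = 6.
Cage p is given, leaving R3C5 = 4.
Q is a freebie; hence R4C3 = 3.
G is a freebie, leaving R5C2 = 1.
Cage e is a single given cell; hence R5C3 = 5.
The only place for 1 in row 4 is R4C1.
1 is placed in column 1, so R3C1 = 2.
The only place for 1 in row 3 is R3C4.
Cage d needs two cells with sum 5, so R4C4 = 4.
Cage o has sum 12, which forces R2C2 = 4.
Cage o needs sum 12; hence R3C2 = 3.
Cage a has sum 13, leaving R3C6 = 5.
4 is placed in row 4; hence R4C2 = 5.
Cage h needs sum 12, which forces R5C6 = 4.
5 is placed in column 2, so R6C2 = 2.
2 is placed in column 2, so R1C2 = 6.
Cage m needs sum 12, so R1C4 = 3.
The two cells of cage b must have sum 6; hence R6C3 = 4.
Column 4 already has 3, leaving R6C4 = 5.
Row 1 already has 3, which forces R1C1 = 4.
Cage c has sum 10, leaving R1C5 = 5.
Cage c has sum 10, so R1C6 = 2.
Cage k's pair has sum 9, so R2C1 = 5.
Column 5 now contains 5, so R2C5 = 1.
Cage c needs sum 10, so R2C6 = 3.
Column 6 now contains 2; hence R4C6 = 6.
1 is placed in column 5, leaving R6C5 = 3.
Column 6 now contains 3, so R6C6 = 1.
Row 1 already has 2, leaving R1C3 = 1.
Row 2 now contains 1, which forces R2C3 = 2.
The two cells of cage j must have sum 7, which forces R2C4 = 6.
6 is placed in row 4; hence R4C5 = 2.
Cage n needs two cells with sum 9, which forces R5C1 = 3.
Column 4 now contains 6, so R5C4 = 2.
Column 5 already has 2; hence R5C5 = 6.
3 is placed in row 6, so R6C1 = 6.

4 6 1 3 5 2 / 5 4 2 6 1 3 / 2 3 6 1 4 5 / 1 5 3 4 2 6 / 3 1 5 2 6 4 / 6 2 4 5 3 1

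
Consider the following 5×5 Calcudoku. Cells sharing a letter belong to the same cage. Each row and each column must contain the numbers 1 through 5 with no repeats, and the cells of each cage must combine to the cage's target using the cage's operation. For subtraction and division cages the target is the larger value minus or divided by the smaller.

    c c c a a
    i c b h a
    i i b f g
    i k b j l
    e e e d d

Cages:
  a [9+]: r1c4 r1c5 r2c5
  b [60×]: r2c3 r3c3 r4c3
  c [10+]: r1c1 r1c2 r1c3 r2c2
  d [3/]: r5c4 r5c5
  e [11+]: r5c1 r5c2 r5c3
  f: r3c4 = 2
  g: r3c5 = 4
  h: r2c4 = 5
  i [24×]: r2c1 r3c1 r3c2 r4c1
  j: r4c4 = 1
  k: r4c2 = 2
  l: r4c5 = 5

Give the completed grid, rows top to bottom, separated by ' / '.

H is a freebie, which forces r2c4 = 5.
F is a freebie, leaving r3c4 = 2.
Cage g is given, so r3c5 = 4.
Cage k is given, which forces r4c2 = 2.
J is a freebie, which forces r4c4 = 1.
Cage l is given, which forces r4c5 = 5.
Column 4 now contains 1, leaving r5c4 = 3.
Row 5 already has 3, so r5c5 = 1.
3 is placed in column 4; hence r1c4 = 4.
Cage i needs product 24, leaving r2c1 = 2.
Row 2 now contains 2, so r2c5 = 3.
Cage b needs product 60, leaving r3c3 = 5.
Cage i needs product 24, which forces r4c1 = 4.
4 is placed in row 4, leaving r4c3 = 3.
4 is placed in column 1, leaving r5c1 = 5.
Row 5 now contains 5; hence r5c2 = 4.
Row 5 now contains 4, leaving r5c3 = 2.
The 4 cells of cage c must have sum 10, which forces r1c1 = 3.
The 4 cells of cage c must have sum 10, leaving r1c2 = 5.
2 is placed in column 3; hence r1c3 = 1.
Column 5 now contains 3; hence r1c5 = 2.
4 is placed in column 2, leaving r2c2 = 1.
Row 2 already has 3; hence r2c3 = 4.
Column 1 now contains 3, so r3c1 = 1.
Column 2 now contains 1, so r3c2 = 3.

3 5 1 4 2 / 2 1 4 5 3 / 1 3 5 2 4 / 4 2 3 1 5 / 5 4 2 3 1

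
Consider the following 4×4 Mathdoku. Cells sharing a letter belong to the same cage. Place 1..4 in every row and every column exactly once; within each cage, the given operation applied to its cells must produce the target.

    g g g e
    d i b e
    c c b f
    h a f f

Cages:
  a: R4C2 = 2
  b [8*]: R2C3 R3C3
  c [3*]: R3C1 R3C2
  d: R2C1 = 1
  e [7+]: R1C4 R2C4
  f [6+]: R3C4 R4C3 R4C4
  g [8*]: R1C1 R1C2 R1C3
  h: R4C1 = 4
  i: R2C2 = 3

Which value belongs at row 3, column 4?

D is a freebie, which forces R2C1 = 1.
Cage i is given, which forces R2C2 = 3.
Row 2 already has 3; hence R2C4 = 4.
Column 1 already has 1; hence R3C1 = 3.
Column 2 now contains 3; hence R3C2 = 1.
1 is placed in row 3; hence R3C4 = 2.
Cage h is a single given cell, leaving R4C1 = 4.
Cage a is a single given cell, leaving R4C2 = 2.
Column 1 now contains 4, so R1C1 = 2.
2 is placed in column 2, so R1C2 = 4.
Cage g has product 8, so R1C3 = 1.
Column 4 now contains 4; hence R1C4 = 3.
4 is placed in row 2; hence R2C3 = 2.
Row 3 now contains 2, so R3C3 = 4.
Column 3 now contains 1; hence R4C3 = 3.
Column 4 now contains 3, leaving R4C4 = 1.
The full grid is 2 4 1 3 / 1 3 2 4 / 3 1 4 2 / 4 2 3 1.

2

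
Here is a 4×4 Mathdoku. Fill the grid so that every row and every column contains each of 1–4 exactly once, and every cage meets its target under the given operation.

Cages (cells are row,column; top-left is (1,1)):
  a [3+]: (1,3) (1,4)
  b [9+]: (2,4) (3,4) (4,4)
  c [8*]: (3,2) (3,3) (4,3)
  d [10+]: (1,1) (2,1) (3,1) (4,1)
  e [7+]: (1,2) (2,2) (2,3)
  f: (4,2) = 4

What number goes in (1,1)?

Cage f is a single given cell, so (4,2) = 4.
Cage c needs product 8, which forces (3,3) = 4.
The 3 cells of cage b must have sum 9, so (2,4) = 4.
Cage d needs sum 10, which forces (1,1) = 4.
Row 1 needs a 3, and only (1,2) is open for it.
Column 2 already has 3; hence (2,2) = 1.
Cage e needs sum 7, which forces (2,3) = 3.
Column 2 already has 1, leaving (3,2) = 2.
Row 3 already has 2, leaving (3,4) = 3.
Column 4 already has 3, leaving (4,4) = 2.
The two cells of cage a must have sum 3; hence (1,3) = 2.
Column 4 already has 2, leaving (1,4) = 1.
3 is placed in row 2; hence (2,1) = 2.
Row 3 now contains 3; hence (3,1) = 1.
Cage d has sum 10, so (4,1) = 3.
2 is placed in row 4, so (4,3) = 1.
Completed grid: 4 3 2 1 / 2 1 3 4 / 1 2 4 3 / 3 4 1 2.

4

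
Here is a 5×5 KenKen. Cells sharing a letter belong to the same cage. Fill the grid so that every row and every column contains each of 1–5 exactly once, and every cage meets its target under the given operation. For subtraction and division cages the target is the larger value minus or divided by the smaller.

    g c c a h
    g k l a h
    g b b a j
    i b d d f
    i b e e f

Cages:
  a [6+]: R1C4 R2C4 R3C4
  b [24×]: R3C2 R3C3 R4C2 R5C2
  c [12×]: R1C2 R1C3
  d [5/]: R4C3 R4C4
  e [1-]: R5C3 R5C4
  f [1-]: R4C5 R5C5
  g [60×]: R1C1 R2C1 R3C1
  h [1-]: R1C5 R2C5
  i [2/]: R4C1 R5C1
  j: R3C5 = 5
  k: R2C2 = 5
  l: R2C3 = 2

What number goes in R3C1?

3

Cage k is given, which forces R2C2 = 5.
L is a freebie, leaving R2C3 = 2.
J is a freebie, which forces R3C5 = 5.
The 3 cells of cage g must have product 60, leaving R1C1 = 5.
In row 1, 1 can only go at R1C4, so R1C4 = 1.
Column 4 already has 1, which forces R2C4 = 3.
Cage a needs sum 6, so R3C4 = 2.
Cage d needs two cells with quotient 5, which forces R4C3 = 1.
Column 4 already has 1, which forces R4C4 = 5.
Column 4 now contains 5, so R5C4 = 4.
Row 2 already has 3, so R2C1 = 4.
Row 2 now contains 4, which forces R2C5 = 1.
The 3 cells of cage g must have product 60; hence R3C1 = 3.
Row 3 now contains 3, which forces R3C3 = 4.
4 is placed in column 1, which forces R4C1 = 2.
Column 1 now contains 2, which forces R5C1 = 1.
Cage c needs two cells with product 12, leaving R1C2 = 4.
Column 3 already has 4; hence R1C3 = 3.
The two cells of cage h must have difference 1; hence R1C5 = 2.
Row 3 already has 4; hence R3C2 = 1.
The 4 cells of cage b must have product 24; hence R4C2 = 3.
3 is placed in row 4, so R4C5 = 4.
The 4 cells of cage b must have product 24; hence R5C2 = 2.
Column 3 already has 3, which forces R5C3 = 5.
2 is placed in column 5, so R5C5 = 3.
Filled in: 5 4 3 1 2 / 4 5 2 3 1 / 3 1 4 2 5 / 2 3 1 5 4 / 1 2 5 4 3.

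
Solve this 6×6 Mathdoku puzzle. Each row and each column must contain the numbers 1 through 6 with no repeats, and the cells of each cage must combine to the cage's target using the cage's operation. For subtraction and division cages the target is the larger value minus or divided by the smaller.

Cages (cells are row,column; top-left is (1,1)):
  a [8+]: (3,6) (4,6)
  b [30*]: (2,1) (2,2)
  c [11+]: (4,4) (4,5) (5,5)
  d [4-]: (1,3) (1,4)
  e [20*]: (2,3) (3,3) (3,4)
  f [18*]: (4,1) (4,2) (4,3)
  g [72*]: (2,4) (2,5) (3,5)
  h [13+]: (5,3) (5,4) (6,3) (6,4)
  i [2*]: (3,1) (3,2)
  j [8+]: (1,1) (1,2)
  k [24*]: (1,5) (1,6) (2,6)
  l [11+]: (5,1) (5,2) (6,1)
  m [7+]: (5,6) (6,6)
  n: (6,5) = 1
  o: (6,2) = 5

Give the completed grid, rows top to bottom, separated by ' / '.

Cage o is a single given cell, so (6,2) = 5.
N is a freebie; hence (6,5) = 1.
Cage b's pair has product 30, leaving (2,1) = 5.
Column 2 now contains 5, so (2,2) = 6.
Cage j needs two cells with sum 8; hence (1,1) = 6.
The two cells of cage j must have sum 8, so (1,2) = 2.
Column 2 already has 2, which forces (3,2) = 1.
Cage g has product 72, so (3,5) = 6.
Column 2 now contains 1, so (4,2) = 3.
3 is placed in column 2, which forces (5,2) = 4.
Cage k needs product 24, so (2,6) = 2.
Row 3 already has 1; hence (3,1) = 2.
2 is placed in column 6, leaving (3,6) = 3.
Row 4 already has 3, so (4,1) = 1.
Cage f needs product 18, which forces (4,3) = 6.
Row 4 already has 6, which forces (4,6) = 5.
Cage l needs sum 11, leaving (5,1) = 3.
5 is placed in column 6; hence (5,6) = 1.
Cage l has sum 11, which forces (6,1) = 4.
Row 6 already has 4; hence (6,6) = 6.
Cage k has product 24, so (1,5) = 3.
3 is placed in column 6; hence (1,6) = 4.
2 is placed in row 2; hence (2,3) = 1.
3 is placed in column 5; hence (2,5) = 4.
Column 5 now contains 4, which forces (4,5) = 2.
Cage h needs sum 13, leaving (5,3) = 2.
Cage h needs sum 13; hence (5,4) = 6.
Cage c needs sum 11, which forces (5,5) = 5.
Cage h needs sum 13, which forces (6,3) = 3.
Cage h has sum 13, leaving (6,4) = 2.
Column 3 already has 1; hence (1,3) = 5.
Cage d's pair has difference 4, leaving (1,4) = 1.
Row 2 already has 4, so (2,4) = 3.
Column 3 already has 5, so (3,3) = 4.
4 is placed in row 3, leaving (3,4) = 5.
2 is placed in row 4, so (4,4) = 4.

6 2 5 1 3 4 / 5 6 1 3 4 2 / 2 1 4 5 6 3 / 1 3 6 4 2 5 / 3 4 2 6 5 1 / 4 5 3 2 1 6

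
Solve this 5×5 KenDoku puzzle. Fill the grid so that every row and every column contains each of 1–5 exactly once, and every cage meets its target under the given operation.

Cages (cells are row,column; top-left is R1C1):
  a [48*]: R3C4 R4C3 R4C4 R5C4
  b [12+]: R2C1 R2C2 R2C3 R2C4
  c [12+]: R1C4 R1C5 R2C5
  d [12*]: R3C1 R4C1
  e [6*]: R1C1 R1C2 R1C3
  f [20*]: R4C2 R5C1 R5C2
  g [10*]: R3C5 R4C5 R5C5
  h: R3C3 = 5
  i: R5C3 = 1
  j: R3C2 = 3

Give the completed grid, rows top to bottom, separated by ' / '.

1 2 3 5 4 / 2 5 4 1 3 / 4 3 5 2 1 / 3 1 2 4 5 / 5 4 1 3 2

Cage j is a single given cell, which forces R3C2 = 3.
H is a freebie, so R3C3 = 5.
Cage i is given, so R5C3 = 1.
Row 3 already has 3, leaving R3C1 = 4.
Cage d needs two cells with product 12, so R4C1 = 3.
Cage e needs product 6; hence R1C3 = 3.
Cage a has product 48, leaving R3C4 = 2.
Row 3 now contains 2, leaving R3C5 = 1.
The 4 cells of cage a must have product 48, leaving R4C3 = 2.
Cage a has product 48, which forces R4C4 = 4.
Row 4 now contains 2, leaving R4C5 = 5.
Cage a has product 48, which forces R5C4 = 3.
Column 5 now contains 5, leaving R5C5 = 2.
Column 4 already has 4, leaving R1C4 = 5.
Column 5 now contains 2, so R1C5 = 4.
Column 3 now contains 2; hence R2C3 = 4.
5 is placed in column 4, so R2C4 = 1.
Cage c needs sum 12, leaving R2C5 = 3.
Row 4 now contains 2, leaving R4C2 = 1.
Row 5 now contains 2, which forces R5C1 = 5.
Cage f has product 20, which forces R5C2 = 4.
The 3 cells of cage e must have product 6, which forces R1C1 = 1.
1 is placed in column 2, which forces R1C2 = 2.
5 is placed in column 1; hence R2C1 = 2.
The 4 cells of cage b must have sum 12; hence R2C2 = 5.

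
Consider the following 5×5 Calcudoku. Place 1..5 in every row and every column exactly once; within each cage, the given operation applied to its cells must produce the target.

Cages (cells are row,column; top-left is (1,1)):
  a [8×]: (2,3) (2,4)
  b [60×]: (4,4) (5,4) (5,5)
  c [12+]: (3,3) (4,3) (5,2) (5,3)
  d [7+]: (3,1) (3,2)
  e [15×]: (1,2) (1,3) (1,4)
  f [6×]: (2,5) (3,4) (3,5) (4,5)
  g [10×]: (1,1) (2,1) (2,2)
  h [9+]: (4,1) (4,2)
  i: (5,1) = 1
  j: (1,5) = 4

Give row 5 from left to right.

1 2 3 4 5

J is a freebie, which forces (1,5) = 4.
Cage f needs product 6, which forces (3,4) = 1.
Cage i is given; hence (5,1) = 1.
Cage g needs product 10, so (2,2) = 1.
Cage e needs product 15, which forces (1,3) = 1.
Cage f has product 6; hence (4,5) = 1.
Row 1 needs a 2, and only (1,1) is open for it.
Column 1 already has 2, so (2,1) = 5.
Column 1 now contains 5, so (4,1) = 4.
4 is placed in row 4, leaving (4,2) = 5.
5 is placed in row 4, which forces (4,4) = 3.
Column 2 now contains 5, which forces (1,2) = 3.
Column 4 already has 3, which forces (1,4) = 5.
Column 1 already has 4, so (3,1) = 3.
Cage d's pair has sum 7, so (3,2) = 4.
Row 3 already has 3, leaving (3,3) = 5.
Row 3 already has 3, leaving (3,5) = 2.
3 is placed in row 4, so (4,3) = 2.
3 is placed in column 2, which forces (5,2) = 2.
The 3 cells of cage b must have product 60, so (5,4) = 4.
Cage b has product 60, so (5,5) = 5.
Column 3 now contains 2, leaving (2,3) = 4.
4 is placed in column 4, leaving (2,4) = 2.
Column 5 now contains 2, leaving (2,5) = 3.
4 is placed in row 5; hence (5,3) = 3.
Filled in: 2 3 1 5 4 / 5 1 4 2 3 / 3 4 5 1 2 / 4 5 2 3 1 / 1 2 3 4 5.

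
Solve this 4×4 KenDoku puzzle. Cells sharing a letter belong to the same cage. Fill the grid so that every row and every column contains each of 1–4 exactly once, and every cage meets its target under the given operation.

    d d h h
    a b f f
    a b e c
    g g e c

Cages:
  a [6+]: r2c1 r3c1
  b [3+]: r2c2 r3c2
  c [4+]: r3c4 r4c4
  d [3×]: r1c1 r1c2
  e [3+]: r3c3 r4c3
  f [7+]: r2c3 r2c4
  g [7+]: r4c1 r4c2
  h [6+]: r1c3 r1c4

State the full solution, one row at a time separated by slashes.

1 3 4 2 / 2 1 3 4 / 4 2 1 3 / 3 4 2 1

In row 2, 1 can only go at r2c2, so r2c2 = 1.
Cage d's pair has product 3, which forces r1c1 = 1.
Column 2 now contains 1, which forces r1c2 = 3.
Column 2 now contains 1, which forces r3c2 = 2.
Row 3 now contains 2; hence r3c3 = 1.
Row 3 already has 1, so r3c4 = 3.
Column 2 already has 3; hence r4c2 = 4.
Column 3 now contains 1, which forces r4c3 = 2.
3 is placed in column 4, leaving r4c4 = 1.
Column 3 now contains 2, which forces r1c3 = 4.
Cage h's pair has sum 6, so r1c4 = 2.
Cage a's pair has sum 6, so r2c1 = 2.
The two cells of cage f must have sum 7, leaving r2c3 = 3.
3 is placed in column 4, leaving r2c4 = 4.
Row 3 now contains 2; hence r3c1 = 4.
Row 4 already has 4, so r4c1 = 3.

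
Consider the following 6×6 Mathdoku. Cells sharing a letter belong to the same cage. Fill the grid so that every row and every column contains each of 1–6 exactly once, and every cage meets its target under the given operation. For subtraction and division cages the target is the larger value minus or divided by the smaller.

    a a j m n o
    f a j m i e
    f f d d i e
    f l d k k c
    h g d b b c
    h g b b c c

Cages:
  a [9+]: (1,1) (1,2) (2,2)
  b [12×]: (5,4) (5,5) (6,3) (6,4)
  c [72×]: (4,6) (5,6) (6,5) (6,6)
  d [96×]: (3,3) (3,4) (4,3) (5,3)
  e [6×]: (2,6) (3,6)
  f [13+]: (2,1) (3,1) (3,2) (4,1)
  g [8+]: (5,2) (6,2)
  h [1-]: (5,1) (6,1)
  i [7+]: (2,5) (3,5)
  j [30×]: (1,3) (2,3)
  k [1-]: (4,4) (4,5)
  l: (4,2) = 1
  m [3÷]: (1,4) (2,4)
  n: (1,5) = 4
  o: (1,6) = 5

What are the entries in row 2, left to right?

1 4 5 3 2 6

N is a freebie, so (1,5) = 4.
O is a freebie, which forces (1,6) = 5.
Cage l is given, so (4,2) = 1.
Row 1 now contains 5, so (1,3) = 6.
Cage j needs two cells with product 30; hence (2,3) = 5.
Cage d needs product 96, which forces (3,4) = 4.
Column 2 needs a 4, and only (2,2) is open for it.
Row 1 needs a 1, and only (1,4) is open for it.
The two cells of cage m must have quotient 3, leaving (2,4) = 3.
Cage b needs product 12, leaving (5,5) = 1.
The 4 cells of cage b must have product 12; hence (6,3) = 1.
Cage i's pair has sum 7, so (2,5) = 2.
Cage i needs two cells with sum 7, which forces (3,5) = 5.
Column 5 now contains 2, leaving (6,5) = 3.
The two cells of cage k must have difference 1; hence (4,4) = 5.
3 is placed in column 5, so (4,5) = 6.
In row 5, 5 can only go at (5,1), so (5,1) = 5.
Row 6 needs a 5, and only (6,2) is open for it.
The two cells of cage g must have sum 8, which forces (5,2) = 3.
Cage a has sum 9, so (1,1) = 3.
Column 2 already has 3; hence (1,2) = 2.
2 is placed in column 2, so (3,2) = 6.
Row 3 now contains 6, leaving (3,6) = 1.
The 4 cells of cage c must have product 72, which forces (4,6) = 3.
Cage f needs sum 13, so (2,1) = 1.
1 is placed in column 6, which forces (2,6) = 6.
Row 3 already has 1, which forces (3,1) = 2.
Cage d needs product 96, which forces (3,3) = 3.
Cage f has sum 13; hence (4,1) = 4.
Row 4 now contains 4, leaving (4,3) = 2.
2 is placed in column 3; hence (5,3) = 4.
Row 5 now contains 4, which forces (5,6) = 2.
Column 1 already has 4; hence (6,1) = 6.
6 is placed in row 6; hence (6,4) = 2.
2 is placed in column 6, so (6,6) = 4.
2 is placed in row 5; hence (5,4) = 6.
Completed grid: 3 2 6 1 4 5 / 1 4 5 3 2 6 / 2 6 3 4 5 1 / 4 1 2 5 6 3 / 5 3 4 6 1 2 / 6 5 1 2 3 4.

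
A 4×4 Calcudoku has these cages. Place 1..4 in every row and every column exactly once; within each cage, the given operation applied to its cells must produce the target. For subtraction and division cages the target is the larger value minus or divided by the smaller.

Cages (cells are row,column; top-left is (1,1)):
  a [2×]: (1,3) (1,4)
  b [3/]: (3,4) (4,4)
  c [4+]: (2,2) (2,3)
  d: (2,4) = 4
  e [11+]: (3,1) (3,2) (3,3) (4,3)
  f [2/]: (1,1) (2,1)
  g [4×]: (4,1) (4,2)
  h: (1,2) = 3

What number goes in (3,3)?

4

Cage h is given, so (1,2) = 3.
Column 2 now contains 3, which forces (2,2) = 1.
Row 2 already has 1, which forces (2,3) = 3.
Cage d is a single given cell; hence (2,4) = 4.
Column 2 already has 1, which forces (4,2) = 4.
4 is placed in row 4; hence (4,3) = 2.
Column 3 already has 2, so (1,3) = 1.
Cage a's pair has product 2, leaving (1,4) = 2.
4 is placed in row 2, leaving (2,1) = 2.
Cage e needs sum 11, so (3,1) = 3.
Column 2 already has 4, so (3,2) = 2.
Cage e needs sum 11, leaving (3,3) = 4.
Row 3 already has 3, so (3,4) = 1.
4 is placed in row 4, so (4,1) = 1.
Column 4 already has 1, so (4,4) = 3.
Row 1 now contains 1, so (1,1) = 4.
Filled in: 4 3 1 2 / 2 1 3 4 / 3 2 4 1 / 1 4 2 3.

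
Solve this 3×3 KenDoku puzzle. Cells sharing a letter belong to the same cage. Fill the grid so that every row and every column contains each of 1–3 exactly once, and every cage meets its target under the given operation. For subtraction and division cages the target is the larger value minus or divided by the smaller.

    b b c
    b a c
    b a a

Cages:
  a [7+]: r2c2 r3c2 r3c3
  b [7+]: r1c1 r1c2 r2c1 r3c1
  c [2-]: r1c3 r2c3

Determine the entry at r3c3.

2

The 4 cells of cage b must have sum 7, which forces r1c2 = 1.
Row 1 now contains 1; hence r1c3 = 3.
Column 3 now contains 3, so r2c3 = 1.
Column 2 already has 1, leaving r3c2 = 3.
Column 3 now contains 3, so r3c3 = 2.
Row 1 now contains 3, so r1c1 = 2.
Cage b has sum 7, leaving r2c1 = 3.
3 is placed in column 2; hence r2c2 = 2.
Row 3 now contains 2, which forces r3c1 = 1.
The full grid is 2 1 3 / 3 2 1 / 1 3 2.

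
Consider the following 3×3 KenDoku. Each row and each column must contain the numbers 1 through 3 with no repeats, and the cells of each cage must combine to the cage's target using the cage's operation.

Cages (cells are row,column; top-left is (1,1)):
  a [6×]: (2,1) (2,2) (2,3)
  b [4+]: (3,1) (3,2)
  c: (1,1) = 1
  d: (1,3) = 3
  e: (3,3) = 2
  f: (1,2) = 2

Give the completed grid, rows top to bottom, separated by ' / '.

1 2 3 / 2 3 1 / 3 1 2

Cage c is given, which forces (1,1) = 1.
F is a freebie, so (1,2) = 2.
D is a freebie, which forces (1,3) = 3.
1 is placed in column 1, so (3,1) = 3.
3 is placed in row 3, which forces (3,2) = 1.
E is a freebie, leaving (3,3) = 2.
3 is placed in column 1, which forces (2,1) = 2.
Column 2 now contains 1; hence (2,2) = 3.
2 is placed in column 3, so (2,3) = 1.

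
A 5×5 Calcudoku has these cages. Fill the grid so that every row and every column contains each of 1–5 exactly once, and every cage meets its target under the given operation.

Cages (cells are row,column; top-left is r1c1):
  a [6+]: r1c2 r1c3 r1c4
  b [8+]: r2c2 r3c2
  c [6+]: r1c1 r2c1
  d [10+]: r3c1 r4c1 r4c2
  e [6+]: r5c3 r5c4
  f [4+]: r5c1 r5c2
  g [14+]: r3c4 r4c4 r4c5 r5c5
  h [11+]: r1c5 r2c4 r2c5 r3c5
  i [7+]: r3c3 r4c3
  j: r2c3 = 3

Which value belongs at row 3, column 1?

4

J is a freebie, leaving r2c3 = 3.
3 is placed in row 2, leaving r2c2 = 5.
Cage b needs two cells with sum 8, leaving r3c2 = 3.
3 is placed in column 2, leaving r5c2 = 1.
1 is placed in column 2, leaving r1c2 = 2.
The 3 cells of cage a must have sum 6, leaving r1c3 = 1.
The 3 cells of cage a must have sum 6; hence r1c4 = 3.
Column 2 now contains 2, so r4c2 = 4.
Row 5 already has 1, leaving r5c1 = 3.
In row 4, 3 can only go at r4c5, so r4c5 = 3.
In row 5, 5 can only go at r5c5, so r5c5 = 5.
Column 5 already has 5, leaving r1c5 = 4.
Cage h needs sum 11, leaving r2c4 = 4.
Column 4 already has 4, so r5c4 = 2.
Row 1 already has 4, so r1c1 = 5.
The two cells of cage c must have sum 6, which forces r2c1 = 1.
Row 2 now contains 1, so r2c5 = 2.
1 is placed in column 1, leaving r3c1 = 4.
2 is placed in column 5; hence r3c5 = 1.
1 is placed in column 1; hence r4c1 = 2.
Row 4 now contains 2, so r4c3 = 5.
5 is placed in row 4, leaving r4c4 = 1.
2 is placed in row 5, leaving r5c3 = 4.
5 is placed in column 3, so r3c3 = 2.
Row 3 already has 1, which forces r3c4 = 5.
Completed grid: 5 2 1 3 4 / 1 5 3 4 2 / 4 3 2 5 1 / 2 4 5 1 3 / 3 1 4 2 5.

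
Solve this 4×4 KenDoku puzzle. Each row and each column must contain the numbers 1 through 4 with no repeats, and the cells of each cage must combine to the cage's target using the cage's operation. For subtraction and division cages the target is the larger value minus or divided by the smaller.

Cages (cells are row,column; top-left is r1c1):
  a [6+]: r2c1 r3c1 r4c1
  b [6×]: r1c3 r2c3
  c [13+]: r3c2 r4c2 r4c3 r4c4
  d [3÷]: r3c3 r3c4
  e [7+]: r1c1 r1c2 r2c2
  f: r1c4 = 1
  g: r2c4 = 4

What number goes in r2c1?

3

Cage f is given, so r1c4 = 1.
G is a freebie, so r2c4 = 4.
The 4 cells of cage c must have sum 13, so r3c2 = 4.
Column 4 now contains 1, so r3c4 = 3.
Column 4 already has 3, leaving r4c4 = 2.
3 is placed in row 3, so r3c3 = 1.
2 is placed in row 4, leaving r4c2 = 3.
Cage c needs sum 13; hence r4c3 = 4.
Cage e needs sum 7; hence r1c1 = 4.
Column 2 already has 3, which forces r1c2 = 2.
2 is placed in row 1, so r1c3 = 3.
Cage a needs sum 6, leaving r2c1 = 3.
Cage e needs sum 7, which forces r2c2 = 1.
Column 3 already has 3; hence r2c3 = 2.
Row 3 already has 1, so r3c1 = 2.
3 is placed in row 4, leaving r4c1 = 1.
The full grid is 4 2 3 1 / 3 1 2 4 / 2 4 1 3 / 1 3 4 2.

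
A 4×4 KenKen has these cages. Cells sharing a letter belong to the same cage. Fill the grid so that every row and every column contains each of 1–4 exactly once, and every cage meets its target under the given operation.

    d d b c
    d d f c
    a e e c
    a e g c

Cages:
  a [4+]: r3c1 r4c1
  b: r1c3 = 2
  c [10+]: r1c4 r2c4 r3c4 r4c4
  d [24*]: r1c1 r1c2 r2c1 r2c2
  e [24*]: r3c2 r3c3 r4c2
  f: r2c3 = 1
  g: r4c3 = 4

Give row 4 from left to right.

Cage b is a single given cell; hence r1c3 = 2.
Cage f is a single given cell, leaving r2c3 = 1.
Cage g is given; hence r4c3 = 4.
The 3 cells of cage e must have product 24, leaving r3c2 = 4.
Column 3 already has 4, so r3c3 = 3.
Cage e has product 24, which forces r4c2 = 2.
The 4 cells of cage d must have product 24, which forces r1c1 = 4.
Cage d has product 24, which forces r1c2 = 1.
1 is placed in row 1; hence r1c4 = 3.
Cage d needs product 24, leaving r2c1 = 2.
Column 2 already has 2, leaving r2c2 = 3.
Row 2 already has 2, leaving r2c4 = 4.
3 is placed in row 3, so r3c1 = 1.
Row 3 already has 1; hence r3c4 = 2.
Cage a needs two cells with sum 4, so r4c1 = 3.
3 is placed in column 4; hence r4c4 = 1.
Completed grid: 4 1 2 3 / 2 3 1 4 / 1 4 3 2 / 3 2 4 1.

3 2 4 1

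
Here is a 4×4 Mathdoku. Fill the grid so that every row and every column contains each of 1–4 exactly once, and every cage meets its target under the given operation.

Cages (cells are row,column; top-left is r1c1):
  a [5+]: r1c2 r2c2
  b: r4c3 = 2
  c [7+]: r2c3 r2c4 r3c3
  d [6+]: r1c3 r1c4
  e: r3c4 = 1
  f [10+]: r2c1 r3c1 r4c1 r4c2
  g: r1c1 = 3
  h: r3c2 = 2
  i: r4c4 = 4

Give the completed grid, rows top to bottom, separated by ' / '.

Cage g is a single given cell, so r1c1 = 3.
H is a freebie, which forces r3c2 = 2.
E is a freebie, leaving r3c4 = 1.
B is a freebie; hence r4c3 = 2.
Cage i is a single given cell; hence r4c4 = 4.
2 is placed in column 3, leaving r1c3 = 4.
Column 4 now contains 4, which forces r1c4 = 2.
Cage f needs sum 10; hence r2c1 = 2.
Cage c has sum 7, which forces r2c3 = 1.
2 is placed in column 4, which forces r2c4 = 3.
Row 3 already has 1, which forces r3c1 = 4.
Column 3 now contains 4; hence r3c3 = 3.
Row 4 now contains 4; hence r4c1 = 1.
Cage f has sum 10; hence r4c2 = 3.
Row 1 already has 4, leaving r1c2 = 1.
1 is placed in row 2; hence r2c2 = 4.

3 1 4 2 / 2 4 1 3 / 4 2 3 1 / 1 3 2 4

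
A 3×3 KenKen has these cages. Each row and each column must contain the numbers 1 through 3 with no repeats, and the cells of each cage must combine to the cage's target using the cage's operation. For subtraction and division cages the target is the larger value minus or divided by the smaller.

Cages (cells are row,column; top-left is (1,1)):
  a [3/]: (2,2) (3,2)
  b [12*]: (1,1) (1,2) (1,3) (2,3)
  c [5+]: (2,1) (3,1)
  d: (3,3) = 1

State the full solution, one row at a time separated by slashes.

Cage b needs product 12; hence (2,3) = 2.
Cage d is a single given cell, so (3,3) = 1.
Column 3 already has 1, leaving (1,3) = 3.
2 is placed in row 2, leaving (2,1) = 3.
Cage a's pair has quotient 3, so (2,2) = 1.
Cage c's pair has sum 5, leaving (3,1) = 2.
Row 3 now contains 1, so (3,2) = 3.
Column 1 now contains 2, leaving (1,1) = 1.
Column 2 already has 1, so (1,2) = 2.

1 2 3 / 3 1 2 / 2 3 1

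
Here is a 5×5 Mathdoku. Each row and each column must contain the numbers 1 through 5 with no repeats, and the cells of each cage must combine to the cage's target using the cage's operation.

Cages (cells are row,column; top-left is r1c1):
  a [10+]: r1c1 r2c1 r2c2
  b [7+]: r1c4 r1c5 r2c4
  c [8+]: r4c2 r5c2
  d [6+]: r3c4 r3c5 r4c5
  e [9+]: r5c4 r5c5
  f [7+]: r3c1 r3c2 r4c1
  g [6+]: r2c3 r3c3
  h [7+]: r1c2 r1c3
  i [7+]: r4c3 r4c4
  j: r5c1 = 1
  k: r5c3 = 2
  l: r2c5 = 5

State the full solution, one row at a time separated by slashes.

5 4 3 1 2 / 3 2 1 4 5 / 4 1 5 2 3 / 2 5 4 3 1 / 1 3 2 5 4

L is a freebie; hence r2c5 = 5.
J is a freebie; hence r5c1 = 1.
Cage k is given, leaving r5c3 = 2.
Column 5 already has 5, which forces r5c5 = 4.
Cage g needs two cells with sum 6; hence r2c3 = 1.
Cage g needs two cells with sum 6, so r3c3 = 5.
Row 5 now contains 4, so r5c4 = 5.
Cage c's pair has sum 8, which forces r4c2 = 5.
Row 5 already has 5, which forces r5c2 = 3.
Column 2 now contains 3, so r1c2 = 4.
Cage h's pair has sum 7, so r1c3 = 3.
Column 2 already has 4, which forces r2c2 = 2.
2 is placed in column 2, which forces r3c2 = 1.
Column 3 now contains 3, leaving r4c3 = 4.
4 is placed in row 4, leaving r4c4 = 3.
Row 1 already has 4, so r1c1 = 5.
2 is placed in row 2, which forces r2c1 = 3.
Column 4 now contains 3, so r2c4 = 4.
Cage f has sum 7; hence r3c1 = 4.
Column 4 now contains 3; hence r3c4 = 2.
Cage d needs sum 6; hence r3c5 = 3.
4 is placed in row 4, so r4c1 = 2.
Cage d has sum 6, leaving r4c5 = 1.
Column 4 already has 2, which forces r1c4 = 1.
1 is placed in column 5, leaving r1c5 = 2.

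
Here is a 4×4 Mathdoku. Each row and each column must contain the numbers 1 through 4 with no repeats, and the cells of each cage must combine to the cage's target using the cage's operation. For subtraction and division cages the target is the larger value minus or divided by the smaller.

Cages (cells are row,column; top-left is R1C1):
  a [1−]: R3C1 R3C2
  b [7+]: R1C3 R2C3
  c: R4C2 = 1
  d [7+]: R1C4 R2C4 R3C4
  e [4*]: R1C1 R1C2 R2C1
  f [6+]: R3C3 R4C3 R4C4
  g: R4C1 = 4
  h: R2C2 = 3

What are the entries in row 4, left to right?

4 1 2 3

Cage h is given, so R2C2 = 3.
3 is placed in row 2, which forces R2C3 = 4.
G is a freebie; hence R4C1 = 4.
C is a freebie, so R4C2 = 1.
Column 1 already has 4, so R1C1 = 1.
1 is placed in column 2; hence R1C2 = 2.
Column 3 now contains 4, which forces R1C3 = 3.
2 is placed in row 1, which forces R1C4 = 4.
The 3 cells of cage e must have product 4; hence R2C1 = 2.
Row 2 now contains 2; hence R2C4 = 1.
Column 1 now contains 1, which forces R3C1 = 3.
Column 2 now contains 2, which forces R3C2 = 4.
The 3 cells of cage f must have sum 6, which forces R3C3 = 1.
Column 4 now contains 1, so R3C4 = 2.
Column 3 now contains 3; hence R4C3 = 2.
Column 4 already has 2; hence R4C4 = 3.
The full grid is 1 2 3 4 / 2 3 4 1 / 3 4 1 2 / 4 1 2 3.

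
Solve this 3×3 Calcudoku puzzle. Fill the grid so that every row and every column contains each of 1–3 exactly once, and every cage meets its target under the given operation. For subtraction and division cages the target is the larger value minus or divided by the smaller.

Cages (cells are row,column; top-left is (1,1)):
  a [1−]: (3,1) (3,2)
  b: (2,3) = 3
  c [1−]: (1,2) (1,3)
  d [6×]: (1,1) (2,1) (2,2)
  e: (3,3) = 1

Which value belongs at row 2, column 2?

2

B is a freebie, which forces (2,3) = 3.
Cage e is given, leaving (3,3) = 1.
Cage d needs product 6, leaving (1,1) = 3.
Row 1 already has 3, leaving (1,2) = 1.
1 is placed in column 3, which forces (1,3) = 2.
1 is placed in column 2; hence (2,2) = 2.
Column 1 now contains 3; hence (3,1) = 2.
2 is placed in column 2, leaving (3,2) = 3.
2 is placed in row 2, so (2,1) = 1.
Completed grid: 3 1 2 / 1 2 3 / 2 3 1.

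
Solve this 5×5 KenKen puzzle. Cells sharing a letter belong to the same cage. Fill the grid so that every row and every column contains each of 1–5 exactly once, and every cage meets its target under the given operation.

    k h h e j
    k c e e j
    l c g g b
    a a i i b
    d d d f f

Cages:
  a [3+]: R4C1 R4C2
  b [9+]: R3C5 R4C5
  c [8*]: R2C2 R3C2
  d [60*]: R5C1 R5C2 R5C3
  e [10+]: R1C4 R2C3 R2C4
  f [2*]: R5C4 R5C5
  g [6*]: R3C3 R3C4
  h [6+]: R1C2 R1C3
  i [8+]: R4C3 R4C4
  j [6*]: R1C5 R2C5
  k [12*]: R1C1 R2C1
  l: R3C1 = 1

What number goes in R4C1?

Cage l is a single given cell; hence R3C1 = 1.
Column 1 now contains 1, so R4C1 = 2.
2 is placed in row 4; hence R4C2 = 1.
The only place for 5 in row 3 is R3C5.
Column 5 now contains 5, which forces R4C5 = 4.
Row 3 needs a 4, and only R3C2 is open for it.
Column 2 now contains 4, which forces R2C2 = 2.
Row 2 now contains 2, leaving R2C5 = 3.
Cage k needs two cells with product 12, leaving R1C1 = 3.
2 is placed in column 2; hence R1C2 = 5.
Cage h needs two cells with sum 6; hence R1C3 = 1.
1 is placed in row 1, leaving R1C4 = 4.
Column 5 already has 3; hence R1C5 = 2.
Row 2 already has 3, which forces R2C1 = 4.
Row 2 already has 4, so R2C3 = 5.
5 is placed in row 2, which forces R2C4 = 1.
5 is placed in column 3, so R4C3 = 3.
3 is placed in row 4, leaving R4C4 = 5.
4 is placed in column 1, leaving R5C1 = 5.
Column 2 already has 5, which forces R5C2 = 3.
3 is placed in column 3, so R5C3 = 4.
Column 4 already has 1, leaving R5C4 = 2.
Column 5 now contains 2, leaving R5C5 = 1.
3 is placed in column 3; hence R3C3 = 2.
Column 4 now contains 2, which forces R3C4 = 3.
Filled in: 3 5 1 4 2 / 4 2 5 1 3 / 1 4 2 3 5 / 2 1 3 5 4 / 5 3 4 2 1.

2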